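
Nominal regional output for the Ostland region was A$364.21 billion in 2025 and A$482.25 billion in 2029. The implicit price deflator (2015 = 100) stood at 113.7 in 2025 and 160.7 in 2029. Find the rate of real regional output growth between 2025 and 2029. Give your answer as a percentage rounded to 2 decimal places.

Deflate each year: 2025 → 364.21/1.137 = 320.33; 2029 → 482.25/1.607 = 300.09.
So real regional output changed by 300.09/320.33 − 1 = -0.0632, i.e. -6.32%.

-6.32%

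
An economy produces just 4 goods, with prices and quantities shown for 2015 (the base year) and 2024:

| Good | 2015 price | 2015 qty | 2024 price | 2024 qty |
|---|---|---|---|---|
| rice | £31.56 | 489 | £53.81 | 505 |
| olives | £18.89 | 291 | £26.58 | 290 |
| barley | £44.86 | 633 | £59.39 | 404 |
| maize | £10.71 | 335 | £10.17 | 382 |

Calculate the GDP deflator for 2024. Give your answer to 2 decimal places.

Nominal GDP 2024 = 53.81·505 + 26.58·290 + 59.39·404 + 10.17·382 = 62760.75.
Real GDP 2024 (at 2015 prices) = 31.56·505 + 18.89·290 + 44.86·404 + 10.71·382 = 43630.56.
Deflator = Nominal/Real × 100 = 62760.75/43630.56 × 100 = 143.846.

143.85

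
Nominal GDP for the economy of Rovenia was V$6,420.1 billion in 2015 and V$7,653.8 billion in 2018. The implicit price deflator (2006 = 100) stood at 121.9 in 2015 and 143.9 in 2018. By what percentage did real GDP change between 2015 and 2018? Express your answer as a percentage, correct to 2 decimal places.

0.99%

Real GDP 2015 = 6420.1 / 1.219 = 5266.69.
Real GDP 2018 = 7653.8 / 1.439 = 5318.83.
Real growth = 5318.83 / 5266.69 − 1 = 0.0099.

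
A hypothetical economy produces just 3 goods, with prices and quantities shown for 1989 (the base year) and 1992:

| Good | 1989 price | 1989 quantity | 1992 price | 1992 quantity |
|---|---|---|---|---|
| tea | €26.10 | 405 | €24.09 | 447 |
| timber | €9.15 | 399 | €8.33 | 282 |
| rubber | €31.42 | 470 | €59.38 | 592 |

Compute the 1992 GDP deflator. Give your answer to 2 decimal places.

146.95

Nominal GDP 1992 = 24.09·447 + 8.33·282 + 59.38·592 = 48270.25.
Real GDP 1992 (at 1989 prices) = 26.10·447 + 9.15·282 + 31.42·592 = 32847.64.
Deflator = Nominal/Real × 100 = 48270.25/32847.64 × 100 = 146.952.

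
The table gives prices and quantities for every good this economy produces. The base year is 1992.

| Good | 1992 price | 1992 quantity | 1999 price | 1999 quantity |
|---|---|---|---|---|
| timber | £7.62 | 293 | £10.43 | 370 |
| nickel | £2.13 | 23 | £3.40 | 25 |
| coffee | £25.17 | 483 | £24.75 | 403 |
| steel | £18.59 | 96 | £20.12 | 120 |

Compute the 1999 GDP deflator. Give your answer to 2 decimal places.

Nominal GDP 1999 = 10.43·370 + 3.40·25 + 24.75·403 + 20.12·120 = 16332.75.
Real GDP 1999 (at 1992 prices) = 7.62·370 + 2.13·25 + 25.17·403 + 18.59·120 = 15246.96.
Deflator = Nominal/Real × 100 = 16332.75/15246.96 × 100 = 107.121.

107.12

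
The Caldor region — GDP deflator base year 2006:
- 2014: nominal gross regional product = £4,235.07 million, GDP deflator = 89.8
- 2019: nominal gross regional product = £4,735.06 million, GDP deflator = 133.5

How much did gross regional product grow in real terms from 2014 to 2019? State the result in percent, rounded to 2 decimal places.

-24.79%

Deflate each year: 2014 → 4235.07/0.898 = 4716.11; 2019 → 4735.06/1.335 = 3546.86.
So real gross regional product changed by 3546.86/4716.11 − 1 = -0.2479, i.e. -24.79%.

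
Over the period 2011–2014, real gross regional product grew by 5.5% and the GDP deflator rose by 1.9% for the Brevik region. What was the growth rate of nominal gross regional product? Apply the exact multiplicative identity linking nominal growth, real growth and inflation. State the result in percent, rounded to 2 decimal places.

(1 + g_nom) = (1 + g_real)(1 + π) = 1.0550 × 1.0190 = 1.07505.

7.50%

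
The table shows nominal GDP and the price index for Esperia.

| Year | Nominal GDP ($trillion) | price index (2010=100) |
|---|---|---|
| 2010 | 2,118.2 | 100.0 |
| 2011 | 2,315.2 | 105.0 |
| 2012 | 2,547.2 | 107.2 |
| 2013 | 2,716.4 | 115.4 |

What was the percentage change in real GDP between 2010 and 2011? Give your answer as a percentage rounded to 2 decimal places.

Real GDP 2010 = 2118.2/1.000 = 2118.20.
Real GDP 2011 = 2315.2/1.050 = 2204.95.
Change = 2204.95/2118.20 − 1 = 0.0410.

4.10%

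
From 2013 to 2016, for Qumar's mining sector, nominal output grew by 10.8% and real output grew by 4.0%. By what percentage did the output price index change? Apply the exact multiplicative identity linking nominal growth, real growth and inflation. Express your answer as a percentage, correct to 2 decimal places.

(1 + g_nom) = (1 + g_real)(1 + π), so π = 1.1080 / 1.0400 − 1 = 0.06538.

6.54%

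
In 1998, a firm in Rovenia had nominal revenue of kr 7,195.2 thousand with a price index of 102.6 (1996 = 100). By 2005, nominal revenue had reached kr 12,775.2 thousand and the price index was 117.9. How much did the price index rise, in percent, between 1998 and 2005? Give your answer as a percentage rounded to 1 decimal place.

14.9%

Price-level change = 117.9 / 102.6 − 1 = 0.1491.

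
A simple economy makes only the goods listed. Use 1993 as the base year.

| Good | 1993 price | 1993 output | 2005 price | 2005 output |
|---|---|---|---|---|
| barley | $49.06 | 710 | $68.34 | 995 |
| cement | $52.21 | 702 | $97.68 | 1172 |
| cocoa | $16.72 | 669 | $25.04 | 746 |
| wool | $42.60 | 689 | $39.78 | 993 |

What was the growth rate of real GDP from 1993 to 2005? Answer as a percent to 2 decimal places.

47.10%

Real GDP 1993 = Nominal GDP 1993 = 49.06·710 + 52.21·702 + 16.72·669 + 42.60·689 = 112021.10.
Real GDP 2005 (at 1993 prices) = 49.06·995 + 52.21·1172 + 16.72·746 + 42.60·993 = 164779.74.
Real growth = 164779.74/112021.10 − 1 = 0.4710.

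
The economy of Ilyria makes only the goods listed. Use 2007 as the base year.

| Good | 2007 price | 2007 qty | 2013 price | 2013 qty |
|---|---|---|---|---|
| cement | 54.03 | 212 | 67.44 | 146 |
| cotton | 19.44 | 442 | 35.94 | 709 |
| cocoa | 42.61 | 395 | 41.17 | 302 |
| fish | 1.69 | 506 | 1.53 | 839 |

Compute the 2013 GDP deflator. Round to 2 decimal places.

136.40

Nominal GDP 2013 = 67.44·146 + 35.94·709 + 41.17·302 + 1.53·839 = 49044.71.
Real GDP 2013 (at 2007 prices) = 54.03·146 + 19.44·709 + 42.61·302 + 1.69·839 = 35957.47.
Deflator = Nominal/Real × 100 = 49044.71/35957.47 × 100 = 136.396.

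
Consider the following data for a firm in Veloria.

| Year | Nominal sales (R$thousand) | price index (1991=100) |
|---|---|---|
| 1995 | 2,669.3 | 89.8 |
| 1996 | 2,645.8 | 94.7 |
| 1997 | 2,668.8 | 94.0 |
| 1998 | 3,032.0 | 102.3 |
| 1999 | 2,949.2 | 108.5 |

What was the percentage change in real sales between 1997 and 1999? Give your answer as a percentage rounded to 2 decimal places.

-4.26%

Real sales 1997 = 2668.8/0.940 = 2839.15.
Real sales 1999 = 2949.2/1.085 = 2718.16.
Change = 2718.16/2839.15 − 1 = -0.0426.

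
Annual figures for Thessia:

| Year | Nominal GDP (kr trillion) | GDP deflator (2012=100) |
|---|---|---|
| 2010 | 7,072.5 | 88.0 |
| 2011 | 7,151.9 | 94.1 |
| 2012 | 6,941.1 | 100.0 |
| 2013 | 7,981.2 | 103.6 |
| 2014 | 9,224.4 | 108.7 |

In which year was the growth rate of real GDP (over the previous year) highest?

2011: real = 7151.9/0.941 = 7600.32; growth vs 2010 (8036.93) = -5.43%.
2012: real = 6941.1/1.000 = 6941.10; growth vs 2011 (7600.32) = -8.67%.
2013: real = 7981.2/1.036 = 7703.86; growth vs 2012 (6941.10) = 10.99%.
2014: real = 9224.4/1.087 = 8486.11; growth vs 2013 (7703.86) = 10.15%.

2013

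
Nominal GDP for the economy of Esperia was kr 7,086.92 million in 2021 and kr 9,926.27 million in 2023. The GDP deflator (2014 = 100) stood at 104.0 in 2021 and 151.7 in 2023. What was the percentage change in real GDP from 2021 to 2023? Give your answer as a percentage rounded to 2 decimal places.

Deflate each year: 2021 → 7086.92/1.040 = 6814.35; 2023 → 9926.27/1.517 = 6543.36.
So real GDP changed by 6543.36/6814.35 − 1 = -0.0398, i.e. -3.98%.

-3.98%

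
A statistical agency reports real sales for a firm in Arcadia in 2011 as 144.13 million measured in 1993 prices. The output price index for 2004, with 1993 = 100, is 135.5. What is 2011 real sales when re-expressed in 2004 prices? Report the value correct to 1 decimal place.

Real sales in 2004 prices = Real sales in 1993 prices × (P_2004/P_1993) = 144.13 × 1.355 = 195.30.

195.3 million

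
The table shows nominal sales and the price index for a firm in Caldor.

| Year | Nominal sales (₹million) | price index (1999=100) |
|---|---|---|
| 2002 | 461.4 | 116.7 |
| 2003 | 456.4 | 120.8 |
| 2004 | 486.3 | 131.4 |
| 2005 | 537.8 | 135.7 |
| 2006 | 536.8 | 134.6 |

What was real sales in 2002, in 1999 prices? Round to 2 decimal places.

Real sales 2002 = 461.4 / 1.167 = 395.37.

₹395.37 million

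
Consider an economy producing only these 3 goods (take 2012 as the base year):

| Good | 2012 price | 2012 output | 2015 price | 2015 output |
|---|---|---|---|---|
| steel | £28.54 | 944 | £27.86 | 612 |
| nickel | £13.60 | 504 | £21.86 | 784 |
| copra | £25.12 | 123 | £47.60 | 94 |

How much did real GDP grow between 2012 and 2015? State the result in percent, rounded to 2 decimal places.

-17.34%

Real GDP 2012 = Nominal GDP 2012 = 28.54·944 + 13.60·504 + 25.12·123 = 36885.92.
Real GDP 2015 (at 2012 prices) = 28.54·612 + 13.60·784 + 25.12·94 = 30490.16.
Real growth = 30490.16/36885.92 − 1 = -0.1734.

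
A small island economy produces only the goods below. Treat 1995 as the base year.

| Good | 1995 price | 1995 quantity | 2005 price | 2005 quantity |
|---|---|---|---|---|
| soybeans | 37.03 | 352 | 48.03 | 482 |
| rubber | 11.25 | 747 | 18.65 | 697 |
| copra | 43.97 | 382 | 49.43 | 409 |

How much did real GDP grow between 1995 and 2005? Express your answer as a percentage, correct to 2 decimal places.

Real GDP 1995 = Nominal GDP 1995 = 37.03·352 + 11.25·747 + 43.97·382 = 38234.85.
Real GDP 2005 (at 1995 prices) = 37.03·482 + 11.25·697 + 43.97·409 = 43673.44.
Real growth = 43673.44/38234.85 − 1 = 0.1422.

14.22%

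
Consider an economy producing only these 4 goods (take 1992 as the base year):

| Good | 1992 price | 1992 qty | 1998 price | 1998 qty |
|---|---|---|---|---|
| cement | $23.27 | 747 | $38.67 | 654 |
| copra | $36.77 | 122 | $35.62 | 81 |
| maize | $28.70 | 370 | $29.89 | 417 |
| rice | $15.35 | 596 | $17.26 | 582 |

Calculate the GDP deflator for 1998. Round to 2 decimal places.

Nominal GDP 1998 = 38.67·654 + 35.62·81 + 29.89·417 + 17.26·582 = 50684.85.
Real GDP 1998 (at 1992 prices) = 23.27·654 + 36.77·81 + 28.70·417 + 15.35·582 = 39098.55.
Deflator = Nominal/Real × 100 = 50684.85/39098.55 × 100 = 129.634.

129.63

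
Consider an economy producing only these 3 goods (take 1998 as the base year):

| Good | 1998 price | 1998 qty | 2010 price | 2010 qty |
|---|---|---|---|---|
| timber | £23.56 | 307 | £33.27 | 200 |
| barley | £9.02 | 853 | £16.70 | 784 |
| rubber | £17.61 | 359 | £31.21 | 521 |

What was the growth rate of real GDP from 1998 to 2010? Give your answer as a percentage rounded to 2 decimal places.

Real GDP 1998 = Nominal GDP 1998 = 23.56·307 + 9.02·853 + 17.61·359 = 21248.97.
Real GDP 2010 (at 1998 prices) = 23.56·200 + 9.02·784 + 17.61·521 = 20958.49.
Real growth = 20958.49/21248.97 − 1 = -0.0137.

-1.37%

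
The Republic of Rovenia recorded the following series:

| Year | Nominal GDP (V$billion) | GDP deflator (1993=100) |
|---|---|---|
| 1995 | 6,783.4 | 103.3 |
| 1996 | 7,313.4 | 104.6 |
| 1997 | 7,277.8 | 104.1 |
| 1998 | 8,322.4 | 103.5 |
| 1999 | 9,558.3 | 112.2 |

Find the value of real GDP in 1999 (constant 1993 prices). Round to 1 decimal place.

V$8,519.0 billion

Real GDP 1999 = 9558.3 / 1.122 = 8518.98.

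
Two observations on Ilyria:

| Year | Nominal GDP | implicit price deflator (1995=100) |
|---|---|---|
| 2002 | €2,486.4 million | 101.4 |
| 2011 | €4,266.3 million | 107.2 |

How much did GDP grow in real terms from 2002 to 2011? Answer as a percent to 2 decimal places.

Real GDP 2002 = 2486.4 / 1.014 = 2452.07.
Real GDP 2011 = 4266.3 / 1.072 = 3979.76.
Real growth = 3979.76 / 2452.07 − 1 = 0.6230.

62.30%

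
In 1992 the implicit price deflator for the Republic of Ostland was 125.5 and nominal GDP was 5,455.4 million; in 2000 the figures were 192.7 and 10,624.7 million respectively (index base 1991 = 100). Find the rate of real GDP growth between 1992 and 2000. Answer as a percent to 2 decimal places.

26.84%

Real GDP 1992 = 5455.4 / 1.255 = 4346.93.
Real GDP 2000 = 10624.7 / 1.927 = 5513.60.
Real growth = 5513.60 / 4346.93 − 1 = 0.2684.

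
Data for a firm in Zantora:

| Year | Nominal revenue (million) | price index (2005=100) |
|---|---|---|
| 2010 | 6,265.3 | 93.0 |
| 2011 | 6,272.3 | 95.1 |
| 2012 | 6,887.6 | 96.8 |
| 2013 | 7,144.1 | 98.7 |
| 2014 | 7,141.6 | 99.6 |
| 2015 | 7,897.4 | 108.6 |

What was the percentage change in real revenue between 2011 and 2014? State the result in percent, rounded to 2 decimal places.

8.72%

Real revenue 2011 = 6272.3/0.951 = 6595.48.
Real revenue 2014 = 7141.6/0.996 = 7170.28.
Change = 7170.28/6595.48 − 1 = 0.0872.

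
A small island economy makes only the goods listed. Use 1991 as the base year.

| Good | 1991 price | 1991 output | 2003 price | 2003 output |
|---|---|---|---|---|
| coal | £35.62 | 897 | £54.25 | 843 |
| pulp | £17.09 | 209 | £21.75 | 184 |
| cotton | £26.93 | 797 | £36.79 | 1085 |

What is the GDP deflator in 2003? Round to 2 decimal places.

Nominal GDP 2003 = 54.25·843 + 21.75·184 + 36.79·1085 = 89651.90.
Real GDP 2003 (at 1991 prices) = 35.62·843 + 17.09·184 + 26.93·1085 = 62391.27.
Deflator = Nominal/Real × 100 = 89651.90/62391.27 × 100 = 143.693.

143.69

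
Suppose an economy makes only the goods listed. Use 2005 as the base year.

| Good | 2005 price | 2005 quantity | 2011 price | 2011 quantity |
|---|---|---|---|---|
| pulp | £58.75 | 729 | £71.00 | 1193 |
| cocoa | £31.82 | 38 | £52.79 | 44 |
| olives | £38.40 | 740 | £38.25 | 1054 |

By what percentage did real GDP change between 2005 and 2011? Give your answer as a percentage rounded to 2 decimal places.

54.53%

Real GDP 2005 = Nominal GDP 2005 = 58.75·729 + 31.82·38 + 38.40·740 = 72453.91.
Real GDP 2011 (at 2005 prices) = 58.75·1193 + 31.82·44 + 38.40·1054 = 111962.43.
Real growth = 111962.43/72453.91 − 1 = 0.5453.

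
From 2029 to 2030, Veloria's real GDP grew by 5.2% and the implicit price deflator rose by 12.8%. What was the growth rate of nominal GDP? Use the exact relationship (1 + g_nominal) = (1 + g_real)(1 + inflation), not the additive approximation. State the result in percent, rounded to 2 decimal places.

(1 + g_nom) = (1 + g_real)(1 + π) = 1.0520 × 1.1280 = 1.18666.

18.67%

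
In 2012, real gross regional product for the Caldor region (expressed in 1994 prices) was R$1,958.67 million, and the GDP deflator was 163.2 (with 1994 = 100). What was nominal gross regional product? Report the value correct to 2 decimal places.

Nominal gross regional product = Real × (GDP deflator/100) = 1958.67 × 1.632 = 3196.55.

R$3,196.55 million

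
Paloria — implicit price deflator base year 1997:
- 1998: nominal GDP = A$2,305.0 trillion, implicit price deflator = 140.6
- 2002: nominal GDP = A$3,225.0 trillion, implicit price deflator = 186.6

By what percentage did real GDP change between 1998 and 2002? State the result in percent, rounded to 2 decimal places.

Real GDP 1998 = 2305.0 / 1.406 = 1639.40.
Real GDP 2002 = 3225.0 / 1.866 = 1728.30.
Real growth = 1728.30 / 1639.40 − 1 = 0.0542.

5.42%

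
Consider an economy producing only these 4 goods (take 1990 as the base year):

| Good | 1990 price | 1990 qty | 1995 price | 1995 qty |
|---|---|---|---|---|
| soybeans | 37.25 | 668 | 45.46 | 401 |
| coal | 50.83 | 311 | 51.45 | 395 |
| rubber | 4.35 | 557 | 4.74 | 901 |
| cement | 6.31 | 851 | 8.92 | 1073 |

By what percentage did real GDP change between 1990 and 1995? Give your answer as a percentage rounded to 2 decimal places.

Real GDP 1990 = Nominal GDP 1990 = 37.25·668 + 50.83·311 + 4.35·557 + 6.31·851 = 48483.89.
Real GDP 1995 (at 1990 prices) = 37.25·401 + 50.83·395 + 4.35·901 + 6.31·1073 = 45705.08.
Real growth = 45705.08/48483.89 − 1 = -0.0573.

-5.73%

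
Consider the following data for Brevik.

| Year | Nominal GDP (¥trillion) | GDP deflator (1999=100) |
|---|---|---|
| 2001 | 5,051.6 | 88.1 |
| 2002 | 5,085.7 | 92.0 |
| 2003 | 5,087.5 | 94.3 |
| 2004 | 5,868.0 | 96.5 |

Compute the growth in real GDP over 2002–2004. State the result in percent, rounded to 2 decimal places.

10.00%

Real GDP 2002 = 5085.7/0.920 = 5527.93.
Real GDP 2004 = 5868.0/0.965 = 6080.83.
Change = 6080.83/5527.93 − 1 = 0.1000.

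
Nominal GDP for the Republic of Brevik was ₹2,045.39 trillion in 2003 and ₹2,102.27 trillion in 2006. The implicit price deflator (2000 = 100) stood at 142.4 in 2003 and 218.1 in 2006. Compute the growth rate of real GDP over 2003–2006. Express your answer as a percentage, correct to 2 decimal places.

-32.89%

Deflate each year: 2003 → 2045.39/1.424 = 1436.37; 2006 → 2102.27/2.181 = 963.90.
So real GDP changed by 963.90/1436.37 − 1 = -0.3289, i.e. -32.89%.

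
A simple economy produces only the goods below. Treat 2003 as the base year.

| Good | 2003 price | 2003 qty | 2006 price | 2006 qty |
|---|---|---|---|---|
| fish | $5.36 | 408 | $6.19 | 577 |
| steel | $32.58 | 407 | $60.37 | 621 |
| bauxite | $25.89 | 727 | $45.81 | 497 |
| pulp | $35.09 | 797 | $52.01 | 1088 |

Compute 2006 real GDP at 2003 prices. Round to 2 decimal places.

$74370.15

Real GDP 2006 = Σ (p_2003 × q_2006) = 5.36·577 + 32.58·621 + 25.89·497 + 35.09·1088 = 74370.15.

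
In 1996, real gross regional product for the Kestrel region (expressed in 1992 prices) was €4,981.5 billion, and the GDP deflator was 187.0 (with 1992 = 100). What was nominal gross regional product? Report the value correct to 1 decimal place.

Nominal gross regional product = Real × (GDP deflator/100) = 4981.5 × 1.870 = 9315.41.

€9,315.4 billion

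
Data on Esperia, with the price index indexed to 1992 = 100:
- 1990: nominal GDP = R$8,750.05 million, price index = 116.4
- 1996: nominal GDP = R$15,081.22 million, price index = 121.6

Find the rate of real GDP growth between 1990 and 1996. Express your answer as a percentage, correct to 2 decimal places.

Real GDP 1990 = 8750.05 / 1.164 = 7517.23.
Real GDP 1996 = 15081.22 / 1.216 = 12402.32.
Real growth = 12402.32 / 7517.23 − 1 = 0.6499.

64.99%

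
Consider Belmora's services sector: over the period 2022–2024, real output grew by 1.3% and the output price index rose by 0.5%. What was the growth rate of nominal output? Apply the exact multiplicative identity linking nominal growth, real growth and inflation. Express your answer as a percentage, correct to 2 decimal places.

(1 + g_nom) = (1 + g_real)(1 + π) = 1.0130 × 1.0050 = 1.01807.

1.81%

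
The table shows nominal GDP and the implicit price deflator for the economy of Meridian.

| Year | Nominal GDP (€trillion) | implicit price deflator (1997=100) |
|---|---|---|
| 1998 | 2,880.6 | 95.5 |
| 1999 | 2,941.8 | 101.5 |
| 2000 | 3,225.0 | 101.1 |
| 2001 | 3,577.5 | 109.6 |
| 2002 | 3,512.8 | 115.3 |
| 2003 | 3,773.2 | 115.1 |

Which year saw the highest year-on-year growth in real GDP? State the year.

2000

1999: real = 2941.8/1.015 = 2898.33; growth vs 1998 (3016.34) = -3.91%.
2000: real = 3225.0/1.011 = 3189.91; growth vs 1999 (2898.33) = 10.06%.
2001: real = 3577.5/1.096 = 3264.14; growth vs 2000 (3189.91) = 2.33%.
2002: real = 3512.8/1.153 = 3046.66; growth vs 2001 (3264.14) = -6.66%.
2003: real = 3773.2/1.151 = 3278.19; growth vs 2002 (3046.66) = 7.60%.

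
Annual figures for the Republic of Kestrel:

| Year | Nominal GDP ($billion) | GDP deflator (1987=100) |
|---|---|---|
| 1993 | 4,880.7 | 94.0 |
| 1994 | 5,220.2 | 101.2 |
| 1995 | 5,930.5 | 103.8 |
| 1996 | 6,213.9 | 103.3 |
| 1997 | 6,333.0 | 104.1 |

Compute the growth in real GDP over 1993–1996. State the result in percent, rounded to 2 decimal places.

15.85%

Real GDP 1993 = 4880.7/0.940 = 5192.23.
Real GDP 1996 = 6213.9/1.033 = 6015.39.
Change = 6015.39/5192.23 − 1 = 0.1585.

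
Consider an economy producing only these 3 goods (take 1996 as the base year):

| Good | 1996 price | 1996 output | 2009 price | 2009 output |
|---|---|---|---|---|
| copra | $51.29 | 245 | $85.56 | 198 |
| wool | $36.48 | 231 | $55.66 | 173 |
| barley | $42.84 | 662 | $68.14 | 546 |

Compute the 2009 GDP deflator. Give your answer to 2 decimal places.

160.01

Nominal GDP 2009 = 85.56·198 + 55.66·173 + 68.14·546 = 63774.50.
Real GDP 2009 (at 1996 prices) = 51.29·198 + 36.48·173 + 42.84·546 = 39857.10.
Deflator = Nominal/Real × 100 = 63774.50/39857.10 × 100 = 160.008.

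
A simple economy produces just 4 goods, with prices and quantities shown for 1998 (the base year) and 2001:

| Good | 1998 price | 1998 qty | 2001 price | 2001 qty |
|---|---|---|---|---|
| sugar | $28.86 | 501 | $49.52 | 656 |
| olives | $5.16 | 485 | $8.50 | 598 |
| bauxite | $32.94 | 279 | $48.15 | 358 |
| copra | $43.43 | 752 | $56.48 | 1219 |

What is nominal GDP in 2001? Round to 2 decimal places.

$123654.94

Nominal GDP 2001 = Σ (p_2001 × q_2001) = 49.52·656 + 8.50·598 + 48.15·358 + 56.48·1219 = 123654.94.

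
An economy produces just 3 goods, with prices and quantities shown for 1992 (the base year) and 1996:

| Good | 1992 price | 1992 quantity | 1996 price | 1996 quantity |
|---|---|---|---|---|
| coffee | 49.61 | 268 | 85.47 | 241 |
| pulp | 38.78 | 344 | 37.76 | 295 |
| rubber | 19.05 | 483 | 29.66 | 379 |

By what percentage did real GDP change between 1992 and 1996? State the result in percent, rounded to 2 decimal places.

-14.57%

Real GDP 1992 = Nominal GDP 1992 = 49.61·268 + 38.78·344 + 19.05·483 = 35836.95.
Real GDP 1996 (at 1992 prices) = 49.61·241 + 38.78·295 + 19.05·379 = 30616.06.
Real growth = 30616.06/35836.95 − 1 = -0.1457.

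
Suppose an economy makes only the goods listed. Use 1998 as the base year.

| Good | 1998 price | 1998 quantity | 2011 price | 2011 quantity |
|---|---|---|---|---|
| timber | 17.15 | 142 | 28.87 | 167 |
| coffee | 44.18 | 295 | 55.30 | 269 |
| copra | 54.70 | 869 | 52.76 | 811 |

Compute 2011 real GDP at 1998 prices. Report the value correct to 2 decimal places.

Real GDP 2011 = Σ (p_1998 × q_2011) = 17.15·167 + 44.18·269 + 54.70·811 = 59110.17.

59110.17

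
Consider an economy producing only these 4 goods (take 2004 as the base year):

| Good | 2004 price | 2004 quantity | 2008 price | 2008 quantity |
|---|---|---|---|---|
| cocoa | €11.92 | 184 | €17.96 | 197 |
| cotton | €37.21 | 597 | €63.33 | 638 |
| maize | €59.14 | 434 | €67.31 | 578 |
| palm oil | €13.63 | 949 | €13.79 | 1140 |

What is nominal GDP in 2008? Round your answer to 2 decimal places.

€98568.44

Nominal GDP 2008 = Σ (p_2008 × q_2008) = 17.96·197 + 63.33·638 + 67.31·578 + 13.79·1140 = 98568.44.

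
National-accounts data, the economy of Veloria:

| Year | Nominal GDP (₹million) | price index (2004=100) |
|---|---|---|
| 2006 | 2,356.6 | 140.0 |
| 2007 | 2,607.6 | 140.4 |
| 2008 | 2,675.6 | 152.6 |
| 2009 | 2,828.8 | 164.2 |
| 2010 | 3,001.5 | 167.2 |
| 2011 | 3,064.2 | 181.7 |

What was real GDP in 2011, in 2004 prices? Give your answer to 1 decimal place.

₹1,686.4 million

Real GDP 2011 = 3064.2 / 1.817 = 1686.41.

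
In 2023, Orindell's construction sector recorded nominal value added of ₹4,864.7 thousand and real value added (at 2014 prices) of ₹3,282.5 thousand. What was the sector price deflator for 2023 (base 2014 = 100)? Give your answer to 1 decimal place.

sector price deflator = (Nominal / Real) × 100 = 4864.7 / 3282.5 × 100 = 148.20.

148.2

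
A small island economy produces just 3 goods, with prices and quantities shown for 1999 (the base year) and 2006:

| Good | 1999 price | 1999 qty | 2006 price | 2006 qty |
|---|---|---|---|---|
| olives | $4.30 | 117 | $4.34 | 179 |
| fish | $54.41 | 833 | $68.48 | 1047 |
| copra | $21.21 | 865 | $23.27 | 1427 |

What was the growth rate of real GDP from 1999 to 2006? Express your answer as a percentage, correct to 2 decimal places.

Real GDP 1999 = Nominal GDP 1999 = 4.30·117 + 54.41·833 + 21.21·865 = 64173.28.
Real GDP 2006 (at 1999 prices) = 4.30·179 + 54.41·1047 + 21.21·1427 = 88003.64.
Real growth = 88003.64/64173.28 − 1 = 0.3713.

37.13%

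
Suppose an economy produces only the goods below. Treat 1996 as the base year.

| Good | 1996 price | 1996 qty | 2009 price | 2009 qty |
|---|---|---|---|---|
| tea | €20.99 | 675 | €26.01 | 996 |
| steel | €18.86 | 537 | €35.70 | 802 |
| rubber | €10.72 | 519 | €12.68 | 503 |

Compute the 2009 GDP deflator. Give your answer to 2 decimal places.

Nominal GDP 2009 = 26.01·996 + 35.70·802 + 12.68·503 = 60915.40.
Real GDP 2009 (at 1996 prices) = 20.99·996 + 18.86·802 + 10.72·503 = 41423.92.
Deflator = Nominal/Real × 100 = 60915.40/41423.92 × 100 = 147.054.

147.05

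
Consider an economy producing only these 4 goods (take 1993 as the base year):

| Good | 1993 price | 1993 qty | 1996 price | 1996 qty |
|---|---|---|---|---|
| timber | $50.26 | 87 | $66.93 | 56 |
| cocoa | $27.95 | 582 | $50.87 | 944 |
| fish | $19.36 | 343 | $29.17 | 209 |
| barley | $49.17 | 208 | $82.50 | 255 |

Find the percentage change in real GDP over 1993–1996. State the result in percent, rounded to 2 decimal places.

Real GDP 1993 = Nominal GDP 1993 = 50.26·87 + 27.95·582 + 19.36·343 + 49.17·208 = 37507.36.
Real GDP 1996 (at 1993 prices) = 50.26·56 + 27.95·944 + 19.36·209 + 49.17·255 = 45783.95.
Real growth = 45783.95/37507.36 − 1 = 0.2207.

22.07%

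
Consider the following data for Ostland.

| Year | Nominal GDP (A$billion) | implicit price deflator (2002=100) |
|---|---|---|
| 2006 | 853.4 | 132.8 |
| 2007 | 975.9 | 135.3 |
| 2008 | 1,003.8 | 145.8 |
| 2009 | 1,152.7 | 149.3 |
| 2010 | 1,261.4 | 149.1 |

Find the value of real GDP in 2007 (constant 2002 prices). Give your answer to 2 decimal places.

Real GDP 2007 = 975.9 / 1.353 = 721.29.

A$721.29 billion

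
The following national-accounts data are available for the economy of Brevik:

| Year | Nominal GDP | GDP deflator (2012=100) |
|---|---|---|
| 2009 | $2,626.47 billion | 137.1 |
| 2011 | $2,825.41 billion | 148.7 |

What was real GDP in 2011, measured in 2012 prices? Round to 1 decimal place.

$1,900.1 billion

Real GDP = Nominal / (GDP deflator/100) = 2825.41 / 1.487 = 1900.07.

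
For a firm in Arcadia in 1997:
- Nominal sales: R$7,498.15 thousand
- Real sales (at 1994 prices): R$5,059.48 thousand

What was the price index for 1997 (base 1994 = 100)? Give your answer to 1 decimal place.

price index = (Nominal / Real) × 100 = 7498.15 / 5059.48 × 100 = 148.20.

148.2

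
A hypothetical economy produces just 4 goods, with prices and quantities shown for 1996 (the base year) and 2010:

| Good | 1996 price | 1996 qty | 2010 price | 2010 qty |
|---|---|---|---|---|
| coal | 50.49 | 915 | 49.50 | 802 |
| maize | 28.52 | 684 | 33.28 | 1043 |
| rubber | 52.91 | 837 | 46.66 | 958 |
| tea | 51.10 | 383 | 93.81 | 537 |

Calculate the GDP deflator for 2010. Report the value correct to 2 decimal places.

Nominal GDP 2010 = 49.50·802 + 33.28·1043 + 46.66·958 + 93.81·537 = 169486.29.
Real GDP 2010 (at 1996 prices) = 50.49·802 + 28.52·1043 + 52.91·958 + 51.10·537 = 148367.82.
Deflator = Nominal/Real × 100 = 169486.29/148367.82 × 100 = 114.234.

114.23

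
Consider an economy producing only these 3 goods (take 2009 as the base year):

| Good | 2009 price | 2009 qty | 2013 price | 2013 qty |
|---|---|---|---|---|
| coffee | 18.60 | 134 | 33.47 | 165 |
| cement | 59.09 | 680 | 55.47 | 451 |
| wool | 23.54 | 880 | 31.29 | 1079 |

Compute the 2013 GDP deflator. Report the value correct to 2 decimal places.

116.66

Nominal GDP 2013 = 33.47·165 + 55.47·451 + 31.29·1079 = 64301.43.
Real GDP 2013 (at 2009 prices) = 18.60·165 + 59.09·451 + 23.54·1079 = 55118.25.
Deflator = Nominal/Real × 100 = 64301.43/55118.25 × 100 = 116.661.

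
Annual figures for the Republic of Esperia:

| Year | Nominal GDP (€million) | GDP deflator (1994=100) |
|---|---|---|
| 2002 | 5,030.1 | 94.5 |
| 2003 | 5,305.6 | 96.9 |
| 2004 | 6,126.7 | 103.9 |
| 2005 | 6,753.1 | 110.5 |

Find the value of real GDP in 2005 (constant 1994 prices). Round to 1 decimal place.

€6,111.4 million

Real GDP 2005 = 6753.1 / 1.105 = 6111.40.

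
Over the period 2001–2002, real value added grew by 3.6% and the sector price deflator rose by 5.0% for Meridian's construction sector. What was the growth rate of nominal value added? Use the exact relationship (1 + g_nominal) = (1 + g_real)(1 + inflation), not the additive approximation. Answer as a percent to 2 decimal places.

(1 + g_nom) = (1 + g_real)(1 + π) = 1.0360 × 1.0500 = 1.08780.

8.78%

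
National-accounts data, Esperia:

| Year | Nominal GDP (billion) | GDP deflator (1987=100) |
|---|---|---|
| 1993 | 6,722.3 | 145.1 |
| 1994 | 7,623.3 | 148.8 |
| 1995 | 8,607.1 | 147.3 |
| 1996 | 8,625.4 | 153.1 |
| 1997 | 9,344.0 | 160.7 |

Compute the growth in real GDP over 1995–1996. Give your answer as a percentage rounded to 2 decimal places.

-3.58%

Real GDP 1995 = 8607.1/1.473 = 5843.25.
Real GDP 1996 = 8625.4/1.531 = 5633.83.
Change = 5633.83/5843.25 − 1 = -0.0358.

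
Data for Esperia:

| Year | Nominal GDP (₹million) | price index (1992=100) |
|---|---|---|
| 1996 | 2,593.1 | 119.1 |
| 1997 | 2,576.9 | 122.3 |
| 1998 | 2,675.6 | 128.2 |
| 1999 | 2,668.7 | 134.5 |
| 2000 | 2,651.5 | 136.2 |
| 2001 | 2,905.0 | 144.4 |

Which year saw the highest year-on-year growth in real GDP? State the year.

2001

1997: real = 2576.9/1.223 = 2107.03; growth vs 1996 (2177.25) = -3.23%.
1998: real = 2675.6/1.282 = 2087.05; growth vs 1997 (2107.03) = -0.95%.
1999: real = 2668.7/1.345 = 1984.16; growth vs 1998 (2087.05) = -4.93%.
2000: real = 2651.5/1.362 = 1946.77; growth vs 1999 (1984.16) = -1.88%.
2001: real = 2905.0/1.444 = 2011.77; growth vs 2000 (1946.77) = 3.34%.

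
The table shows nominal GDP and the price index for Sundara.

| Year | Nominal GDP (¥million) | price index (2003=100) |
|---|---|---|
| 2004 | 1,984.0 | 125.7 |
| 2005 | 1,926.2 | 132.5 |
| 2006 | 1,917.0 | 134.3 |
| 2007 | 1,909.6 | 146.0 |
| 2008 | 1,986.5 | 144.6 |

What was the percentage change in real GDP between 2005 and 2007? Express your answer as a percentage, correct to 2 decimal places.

Real GDP 2005 = 1926.2/1.325 = 1453.74.
Real GDP 2007 = 1909.6/1.460 = 1307.95.
Change = 1307.95/1453.74 − 1 = -0.1003.

-10.03%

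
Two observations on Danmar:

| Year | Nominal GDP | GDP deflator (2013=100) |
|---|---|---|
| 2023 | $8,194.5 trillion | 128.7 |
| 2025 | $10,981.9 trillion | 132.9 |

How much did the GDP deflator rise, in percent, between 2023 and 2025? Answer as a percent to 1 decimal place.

Price-level change = 132.9 / 128.7 − 1 = 0.0326.

3.3%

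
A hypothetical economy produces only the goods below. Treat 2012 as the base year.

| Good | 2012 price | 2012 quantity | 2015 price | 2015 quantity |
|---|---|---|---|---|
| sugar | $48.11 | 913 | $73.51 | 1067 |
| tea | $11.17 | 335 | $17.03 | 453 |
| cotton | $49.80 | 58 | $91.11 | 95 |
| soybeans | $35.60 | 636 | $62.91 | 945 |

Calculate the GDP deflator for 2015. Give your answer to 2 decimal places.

162.77

Nominal GDP 2015 = 73.51·1067 + 17.03·453 + 91.11·95 + 62.91·945 = 154255.16.
Real GDP 2015 (at 2012 prices) = 48.11·1067 + 11.17·453 + 49.80·95 + 35.60·945 = 94766.38.
Deflator = Nominal/Real × 100 = 154255.16/94766.38 × 100 = 162.774.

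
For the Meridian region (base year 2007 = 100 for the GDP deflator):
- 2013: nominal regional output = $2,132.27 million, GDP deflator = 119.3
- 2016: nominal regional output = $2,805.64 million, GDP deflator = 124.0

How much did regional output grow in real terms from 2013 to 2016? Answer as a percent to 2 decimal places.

26.59%

Real regional output 2013 = 2132.27 / 1.193 = 1787.32.
Real regional output 2016 = 2805.64 / 1.240 = 2262.61.
Real growth = 2262.61 / 1787.32 − 1 = 0.2659.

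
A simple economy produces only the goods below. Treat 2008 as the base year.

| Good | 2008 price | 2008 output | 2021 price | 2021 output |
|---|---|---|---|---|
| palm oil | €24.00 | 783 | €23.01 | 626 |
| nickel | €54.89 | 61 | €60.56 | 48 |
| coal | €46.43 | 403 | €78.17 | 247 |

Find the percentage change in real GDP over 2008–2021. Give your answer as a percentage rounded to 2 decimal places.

-28.70%

Real GDP 2008 = Nominal GDP 2008 = 24.00·783 + 54.89·61 + 46.43·403 = 40851.58.
Real GDP 2021 (at 2008 prices) = 24.00·626 + 54.89·48 + 46.43·247 = 29126.93.
Real growth = 29126.93/40851.58 − 1 = -0.2870.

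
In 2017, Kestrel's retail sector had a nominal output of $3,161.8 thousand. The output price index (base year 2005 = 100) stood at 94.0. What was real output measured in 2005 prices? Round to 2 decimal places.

$3,363.62 thousand

Real output = Nominal / (output price index/100) = 3161.8 / 0.940 = 3363.62.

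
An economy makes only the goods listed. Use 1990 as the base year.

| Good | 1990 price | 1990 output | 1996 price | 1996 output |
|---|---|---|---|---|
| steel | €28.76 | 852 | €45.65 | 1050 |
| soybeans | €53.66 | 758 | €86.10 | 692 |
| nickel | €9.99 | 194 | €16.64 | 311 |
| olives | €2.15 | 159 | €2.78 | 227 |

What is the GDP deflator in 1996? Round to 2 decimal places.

159.77

Nominal GDP 1996 = 45.65·1050 + 86.10·692 + 16.64·311 + 2.78·227 = 113319.80.
Real GDP 1996 (at 1990 prices) = 28.76·1050 + 53.66·692 + 9.99·311 + 2.15·227 = 70925.66.
Deflator = Nominal/Real × 100 = 113319.80/70925.66 × 100 = 159.773.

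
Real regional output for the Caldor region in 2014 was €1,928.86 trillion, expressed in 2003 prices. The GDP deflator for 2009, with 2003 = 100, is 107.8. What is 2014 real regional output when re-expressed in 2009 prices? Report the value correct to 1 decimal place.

€2,079.3 trillion

Real regional output in 2009 prices = Real regional output in 2003 prices × (P_2009/P_2003) = 1928.86 × 1.078 = 2079.31.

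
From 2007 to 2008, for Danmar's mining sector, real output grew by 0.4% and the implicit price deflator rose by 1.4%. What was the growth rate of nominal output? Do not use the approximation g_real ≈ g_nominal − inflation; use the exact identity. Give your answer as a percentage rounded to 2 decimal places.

1.81%

(1 + g_nom) = (1 + g_real)(1 + π) = 1.0040 × 1.0140 = 1.01806.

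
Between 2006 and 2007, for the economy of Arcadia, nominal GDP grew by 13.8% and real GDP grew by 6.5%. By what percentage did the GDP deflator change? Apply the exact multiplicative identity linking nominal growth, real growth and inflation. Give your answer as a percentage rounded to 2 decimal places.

6.85%

(1 + g_nom) = (1 + g_real)(1 + π), so π = 1.1380 / 1.0650 − 1 = 0.06854.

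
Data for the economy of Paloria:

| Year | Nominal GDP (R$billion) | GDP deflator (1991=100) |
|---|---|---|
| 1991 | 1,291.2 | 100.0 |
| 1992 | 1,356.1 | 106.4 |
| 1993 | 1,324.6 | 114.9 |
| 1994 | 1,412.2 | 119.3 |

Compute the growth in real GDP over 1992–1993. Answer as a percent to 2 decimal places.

-9.55%

Real GDP 1992 = 1356.1/1.064 = 1274.53.
Real GDP 1993 = 1324.6/1.149 = 1152.83.
Change = 1152.83/1274.53 − 1 = -0.0955.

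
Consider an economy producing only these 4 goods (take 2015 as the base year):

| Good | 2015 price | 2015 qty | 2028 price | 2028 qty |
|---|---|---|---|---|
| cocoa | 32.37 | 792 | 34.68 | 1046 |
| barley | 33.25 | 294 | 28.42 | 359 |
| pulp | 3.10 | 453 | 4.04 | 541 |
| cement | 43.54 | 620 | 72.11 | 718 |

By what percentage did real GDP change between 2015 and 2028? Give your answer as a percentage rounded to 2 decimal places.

Real GDP 2015 = Nominal GDP 2015 = 32.37·792 + 33.25·294 + 3.10·453 + 43.54·620 = 63811.64.
Real GDP 2028 (at 2015 prices) = 32.37·1046 + 33.25·359 + 3.10·541 + 43.54·718 = 78734.59.
Real growth = 78734.59/63811.64 − 1 = 0.2339.

23.39%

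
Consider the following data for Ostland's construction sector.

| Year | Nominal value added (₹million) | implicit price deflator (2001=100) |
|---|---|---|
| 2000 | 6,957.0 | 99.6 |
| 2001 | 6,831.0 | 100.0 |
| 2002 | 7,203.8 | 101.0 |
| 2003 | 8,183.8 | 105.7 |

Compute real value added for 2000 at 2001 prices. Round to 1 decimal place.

₹6,984.9 million

Real value added 2000 = 6957.0 / 0.996 = 6984.94.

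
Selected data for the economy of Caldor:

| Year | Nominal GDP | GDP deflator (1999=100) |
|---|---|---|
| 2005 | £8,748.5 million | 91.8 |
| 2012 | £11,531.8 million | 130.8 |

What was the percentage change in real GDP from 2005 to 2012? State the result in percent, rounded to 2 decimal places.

-7.49%

Real GDP 2005 = 8748.5 / 0.918 = 9529.96.
Real GDP 2012 = 11531.8 / 1.308 = 8816.36.
Real growth = 8816.36 / 9529.96 − 1 = -0.0749.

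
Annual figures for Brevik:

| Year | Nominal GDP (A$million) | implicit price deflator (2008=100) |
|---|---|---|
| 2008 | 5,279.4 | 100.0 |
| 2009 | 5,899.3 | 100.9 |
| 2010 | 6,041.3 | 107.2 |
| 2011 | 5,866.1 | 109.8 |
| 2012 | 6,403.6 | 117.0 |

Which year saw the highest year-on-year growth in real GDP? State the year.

2009

2009: real = 5899.3/1.009 = 5846.68; growth vs 2008 (5279.40) = 10.75%.
2010: real = 6041.3/1.072 = 5635.54; growth vs 2009 (5846.68) = -3.61%.
2011: real = 5866.1/1.098 = 5342.53; growth vs 2010 (5635.54) = -5.20%.
2012: real = 6403.6/1.170 = 5473.16; growth vs 2011 (5342.53) = 2.45%.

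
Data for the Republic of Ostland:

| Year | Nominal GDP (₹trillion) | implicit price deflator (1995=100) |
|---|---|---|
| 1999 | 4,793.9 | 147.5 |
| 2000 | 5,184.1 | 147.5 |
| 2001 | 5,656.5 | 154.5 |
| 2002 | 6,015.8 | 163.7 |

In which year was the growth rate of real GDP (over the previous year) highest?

2000: real = 5184.1/1.475 = 3514.64; growth vs 1999 (3250.10) = 8.14%.
2001: real = 5656.5/1.545 = 3661.17; growth vs 2000 (3514.64) = 4.17%.
2002: real = 6015.8/1.637 = 3674.89; growth vs 2001 (3661.17) = 0.37%.

2000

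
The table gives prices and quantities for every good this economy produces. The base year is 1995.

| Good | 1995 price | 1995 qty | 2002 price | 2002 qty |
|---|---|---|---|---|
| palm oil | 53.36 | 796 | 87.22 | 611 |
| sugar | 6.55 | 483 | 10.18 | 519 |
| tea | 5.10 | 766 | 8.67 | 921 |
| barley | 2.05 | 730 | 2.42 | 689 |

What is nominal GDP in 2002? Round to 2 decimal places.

Nominal GDP 2002 = Σ (p_2002 × q_2002) = 87.22·611 + 10.18·519 + 8.67·921 + 2.42·689 = 68227.29.

68227.29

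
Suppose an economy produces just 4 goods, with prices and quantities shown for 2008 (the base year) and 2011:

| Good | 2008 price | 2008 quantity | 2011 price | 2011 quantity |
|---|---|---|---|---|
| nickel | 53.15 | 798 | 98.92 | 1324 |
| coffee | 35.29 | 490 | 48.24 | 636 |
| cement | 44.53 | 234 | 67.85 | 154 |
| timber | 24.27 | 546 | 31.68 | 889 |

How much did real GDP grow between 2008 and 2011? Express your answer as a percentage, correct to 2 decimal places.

45.42%

Real GDP 2008 = Nominal GDP 2008 = 53.15·798 + 35.29·490 + 44.53·234 + 24.27·546 = 83377.24.
Real GDP 2011 (at 2008 prices) = 53.15·1324 + 35.29·636 + 44.53·154 + 24.27·889 = 121248.69.
Real growth = 121248.69/83377.24 − 1 = 0.4542.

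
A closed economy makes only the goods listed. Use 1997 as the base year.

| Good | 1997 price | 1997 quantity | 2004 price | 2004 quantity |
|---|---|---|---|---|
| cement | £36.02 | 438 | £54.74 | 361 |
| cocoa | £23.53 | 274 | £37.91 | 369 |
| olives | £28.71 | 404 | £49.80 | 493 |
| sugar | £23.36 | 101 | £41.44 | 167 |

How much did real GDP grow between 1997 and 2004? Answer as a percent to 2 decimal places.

9.84%

Real GDP 1997 = Nominal GDP 1997 = 36.02·438 + 23.53·274 + 28.71·404 + 23.36·101 = 36182.18.
Real GDP 2004 (at 1997 prices) = 36.02·361 + 23.53·369 + 28.71·493 + 23.36·167 = 39740.94.
Real growth = 39740.94/36182.18 − 1 = 0.0984.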